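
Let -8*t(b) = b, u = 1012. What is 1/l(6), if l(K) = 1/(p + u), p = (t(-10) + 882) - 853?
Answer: 4169/4 ≈ 1042.3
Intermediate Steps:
t(b) = -b/8
p = 121/4 (p = (-1/8*(-10) + 882) - 853 = (5/4 + 882) - 853 = 3533/4 - 853 = 121/4 ≈ 30.250)
l(K) = 4/4169 (l(K) = 1/(121/4 + 1012) = 1/(4169/4) = 4/4169)
1/l(6) = 1/(4/4169) = 4169/4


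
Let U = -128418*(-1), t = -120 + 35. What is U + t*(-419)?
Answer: 164033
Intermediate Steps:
t = -85
U = 128418
U + t*(-419) = 128418 - 85*(-419) = 128418 + 35615 = 164033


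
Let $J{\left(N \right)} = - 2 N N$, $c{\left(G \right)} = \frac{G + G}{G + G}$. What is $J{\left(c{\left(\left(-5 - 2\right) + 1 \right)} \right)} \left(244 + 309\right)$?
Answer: $-1106$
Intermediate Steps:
$c{\left(G \right)} = 1$ ($c{\left(G \right)} = \frac{2 G}{2 G} = 2 G \frac{1}{2 G} = 1$)
$J{\left(N \right)} = - 2 N^{2}$
$J{\left(c{\left(\left(-5 - 2\right) + 1 \right)} \right)} \left(244 + 309\right) = - 2 \cdot 1^{2} \left(244 + 309\right) = \left(-2\right) 1 \cdot 553 = \left(-2\right) 553 = -1106$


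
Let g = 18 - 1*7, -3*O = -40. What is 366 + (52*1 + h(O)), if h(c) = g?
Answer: 429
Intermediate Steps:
O = 40/3 (O = -1/3*(-40) = 40/3 ≈ 13.333)
g = 11 (g = 18 - 7 = 11)
h(c) = 11
366 + (52*1 + h(O)) = 366 + (52*1 + 11) = 366 + (52 + 11) = 366 + 63 = 429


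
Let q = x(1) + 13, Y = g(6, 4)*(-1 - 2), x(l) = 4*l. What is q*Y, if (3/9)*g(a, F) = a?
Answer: -918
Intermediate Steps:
g(a, F) = 3*a
Y = -54 (Y = (3*6)*(-1 - 2) = 18*(-3) = -54)
q = 17 (q = 4*1 + 13 = 4 + 13 = 17)
q*Y = 17*(-54) = -918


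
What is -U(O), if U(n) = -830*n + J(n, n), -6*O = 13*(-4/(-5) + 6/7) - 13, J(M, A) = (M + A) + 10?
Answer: -41612/35 ≈ -1188.9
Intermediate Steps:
J(M, A) = 10 + A + M (J(M, A) = (A + M) + 10 = 10 + A + M)
O = -299/210 (O = -(13*(-4/(-5) + 6/7) - 13)/6 = -(13*(-4*(-⅕) + 6*(⅐)) - 13)/6 = -(13*(⅘ + 6/7) - 13)/6 = -(13*(58/35) - 13)/6 = -(754/35 - 13)/6 = -⅙*299/35 = -299/210 ≈ -1.4238)
U(n) = 10 - 828*n (U(n) = -830*n + (10 + n + n) = -830*n + (10 + 2*n) = 10 - 828*n)
-U(O) = -(10 - 828*(-299/210)) = -(10 + 41262/35) = -1*41612/35 = -41612/35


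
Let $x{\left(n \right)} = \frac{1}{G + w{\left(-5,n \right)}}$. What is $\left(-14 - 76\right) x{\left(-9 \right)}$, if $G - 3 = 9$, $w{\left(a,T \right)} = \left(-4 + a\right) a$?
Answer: $- \frac{30}{19} \approx -1.5789$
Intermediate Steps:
$w{\left(a,T \right)} = a \left(-4 + a\right)$
$G = 12$ ($G = 3 + 9 = 12$)
$x{\left(n \right)} = \frac{1}{57}$ ($x{\left(n \right)} = \frac{1}{12 - 5 \left(-4 - 5\right)} = \frac{1}{12 - -45} = \frac{1}{12 + 45} = \frac{1}{57}$)
$\left(-14 - 76\right) x{\left(-9 \right)} = \left(-14 - 76\right) \frac{1}{57} = \left(-90\right) \frac{1}{57} = - \frac{30}{19}$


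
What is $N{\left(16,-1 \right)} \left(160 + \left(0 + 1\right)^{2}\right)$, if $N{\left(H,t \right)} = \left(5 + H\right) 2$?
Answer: $6762$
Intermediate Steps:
$N{\left(H,t \right)} = 10 + 2 H$
$N{\left(16,-1 \right)} \left(160 + \left(0 + 1\right)^{2}\right) = \left(10 + 2 \cdot 16\right) \left(160 + \left(0 + 1\right)^{2}\right) = \left(10 + 32\right) \left(160 + 1^{2}\right) = 42 \left(160 + 1\right) = 42 \cdot 161 = 6762$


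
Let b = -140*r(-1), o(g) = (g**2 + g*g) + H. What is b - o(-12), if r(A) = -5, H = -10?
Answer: 422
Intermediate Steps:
o(g) = -10 + 2*g**2 (o(g) = (g**2 + g*g) - 10 = (g**2 + g**2) - 10 = 2*g**2 - 10 = -10 + 2*g**2)
b = 700 (b = -140*(-5) = 700)
b - o(-12) = 700 - (-10 + 2*(-12)**2) = 700 - (-10 + 2*144) = 700 - (-10 + 288) = 700 - 1*278 = 700 - 278 = 422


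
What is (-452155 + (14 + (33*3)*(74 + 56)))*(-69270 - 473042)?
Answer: 238221934552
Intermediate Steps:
(-452155 + (14 + (33*3)*(74 + 56)))*(-69270 - 473042) = (-452155 + (14 + 99*130))*(-542312) = (-452155 + (14 + 12870))*(-542312) = (-452155 + 12884)*(-542312) = -439271*(-542312) = 238221934552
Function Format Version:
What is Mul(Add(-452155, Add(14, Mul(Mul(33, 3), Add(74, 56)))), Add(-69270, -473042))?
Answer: 238221934552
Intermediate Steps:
Mul(Add(-452155, Add(14, Mul(Mul(33, 3), Add(74, 56)))), Add(-69270, -473042)) = Mul(Add(-452155, Add(14, Mul(99, 130))), -542312) = Mul(Add(-452155, Add(14, 12870)), -542312) = Mul(Add(-452155, 12884), -542312) = Mul(-439271, -542312) = 238221934552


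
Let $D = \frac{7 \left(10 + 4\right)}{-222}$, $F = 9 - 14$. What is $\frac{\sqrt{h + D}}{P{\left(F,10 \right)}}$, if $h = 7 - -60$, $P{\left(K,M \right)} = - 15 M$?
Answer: $- \frac{\sqrt{205017}}{8325} \approx -0.054389$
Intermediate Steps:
$F = -5$ ($F = 9 - 14 = -5$)
$D = - \frac{49}{111}$ ($D = 7 \cdot 14 \left(- \frac{1}{222}\right) = 98 \left(- \frac{1}{222}\right) = - \frac{49}{111} \approx -0.44144$)
$h = 67$ ($h = 7 + 60 = 67$)
$\frac{\sqrt{h + D}}{P{\left(F,10 \right)}} = \frac{\sqrt{67 - \frac{49}{111}}}{\left(-15\right) 10} = \frac{\sqrt{\frac{7388}{111}}}{-150} = \frac{2 \sqrt{205017}}{111} \left(- \frac{1}{150}\right) = - \frac{\sqrt{205017}}{8325}$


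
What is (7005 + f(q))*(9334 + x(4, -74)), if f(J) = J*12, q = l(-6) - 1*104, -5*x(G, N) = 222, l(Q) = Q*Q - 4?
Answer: 285237168/5 ≈ 5.7047e+7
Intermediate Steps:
l(Q) = -4 + Q² (l(Q) = Q² - 4 = -4 + Q²)
x(G, N) = -222/5 (x(G, N) = -⅕*222 = -222/5)
q = -72 (q = (-4 + (-6)²) - 1*104 = (-4 + 36) - 104 = 32 - 104 = -72)
f(J) = 12*J
(7005 + f(q))*(9334 + x(4, -74)) = (7005 + 12*(-72))*(9334 - 222/5) = (7005 - 864)*(46448/5) = 6141*(46448/5) = 285237168/5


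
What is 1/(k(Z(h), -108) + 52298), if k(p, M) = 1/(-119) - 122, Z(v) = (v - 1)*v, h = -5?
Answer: 119/6208943 ≈ 1.9166e-5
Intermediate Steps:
Z(v) = v*(-1 + v) (Z(v) = (-1 + v)*v = v*(-1 + v))
k(p, M) = -14519/119 (k(p, M) = -1/119 - 122 = -14519/119)
1/(k(Z(h), -108) + 52298) = 1/(-14519/119 + 52298) = 1/(6208943/119) = 119/6208943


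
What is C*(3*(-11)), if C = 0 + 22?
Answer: -726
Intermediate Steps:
C = 22
C*(3*(-11)) = 22*(3*(-11)) = 22*(-33) = -726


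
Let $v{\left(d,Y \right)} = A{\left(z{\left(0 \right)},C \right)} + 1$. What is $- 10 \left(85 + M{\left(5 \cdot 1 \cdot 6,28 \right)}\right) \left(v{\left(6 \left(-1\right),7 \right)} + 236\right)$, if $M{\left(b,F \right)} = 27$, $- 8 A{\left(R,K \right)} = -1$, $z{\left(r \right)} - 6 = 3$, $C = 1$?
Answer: $-265580$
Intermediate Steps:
$z{\left(r \right)} = 9$ ($z{\left(r \right)} = 6 + 3 = 9$)
$A{\left(R,K \right)} = \frac{1}{8}$ ($A{\left(R,K \right)} = \left(- \frac{1}{8}\right) \left(-1\right) = \frac{1}{8}$)
$v{\left(d,Y \right)} = \frac{9}{8}$ ($v{\left(d,Y \right)} = \frac{1}{8} + 1 = \frac{9}{8}$)
$- 10 \left(85 + M{\left(5 \cdot 1 \cdot 6,28 \right)}\right) \left(v{\left(6 \left(-1\right),7 \right)} + 236\right) = - 10 \left(85 + 27\right) \left(\frac{9}{8} + 236\right) = - 10 \cdot 112 \cdot \frac{1897}{8} = \left(-10\right) 26558 = -265580$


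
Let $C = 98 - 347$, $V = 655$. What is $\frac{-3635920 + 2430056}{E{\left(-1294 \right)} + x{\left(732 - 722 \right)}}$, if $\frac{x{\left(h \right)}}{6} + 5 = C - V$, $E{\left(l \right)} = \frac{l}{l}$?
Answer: $\frac{1205864}{5453} \approx 221.14$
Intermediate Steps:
$E{\left(l \right)} = 1$
$C = -249$
$x{\left(h \right)} = -5454$ ($x{\left(h \right)} = -30 + 6 \left(-249 - 655\right) = -30 + 6 \left(-904\right) = -30 - 5424 = -5454$)
$\frac{-3635920 + 2430056}{E{\left(-1294 \right)} + x{\left(732 - 722 \right)}} = \frac{-3635920 + 2430056}{1 - 5454} = - \frac{1205864}{-5453} = \left(-1205864\right) \left(- \frac{1}{5453}\right) = \frac{1205864}{5453}$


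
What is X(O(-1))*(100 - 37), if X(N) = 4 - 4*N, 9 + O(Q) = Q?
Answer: 2772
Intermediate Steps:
O(Q) = -9 + Q
X(O(-1))*(100 - 37) = (4 - 4*(-9 - 1))*(100 - 37) = (4 - 4*(-10))*63 = (4 + 40)*63 = 44*63 = 2772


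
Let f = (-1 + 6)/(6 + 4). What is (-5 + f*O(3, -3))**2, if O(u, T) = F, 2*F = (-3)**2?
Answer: 121/16 ≈ 7.5625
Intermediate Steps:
F = 9/2 (F = (1/2)*(-3)**2 = (1/2)*9 = 9/2 ≈ 4.5000)
O(u, T) = 9/2
f = 1/2 (f = 5/10 = 5*(1/10) = 1/2 ≈ 0.50000)
(-5 + f*O(3, -3))**2 = (-5 + (1/2)*(9/2))**2 = (-5 + 9/4)**2 = (-11/4)**2 = 121/16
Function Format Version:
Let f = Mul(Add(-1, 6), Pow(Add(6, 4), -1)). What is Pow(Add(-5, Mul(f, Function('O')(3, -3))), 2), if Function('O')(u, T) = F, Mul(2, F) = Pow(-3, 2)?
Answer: Rational(121, 16) ≈ 7.5625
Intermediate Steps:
F = Rational(9, 2) (F = Mul(Rational(1, 2), Pow(-3, 2)) = Mul(Rational(1, 2), 9) = Rational(9, 2) ≈ 4.5000)
Function('O')(u, T) = Rational(9, 2)
f = Rational(1, 2) (f = Mul(5, Pow(10, -1)) = Mul(5, Rational(1, 10)) = Rational(1, 2) ≈ 0.50000)
Pow(Add(-5, Mul(f, Function('O')(3, -3))), 2) = Pow(Add(-5, Mul(Rational(1, 2), Rational(9, 2))), 2) = Pow(Add(-5, Rational(9, 4)), 2) = Pow(Rational(-11, 4), 2) = Rational(121, 16)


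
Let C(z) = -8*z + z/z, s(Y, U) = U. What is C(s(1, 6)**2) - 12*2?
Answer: -311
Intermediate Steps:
C(z) = 1 - 8*z (C(z) = -8*z + 1 = 1 - 8*z)
C(s(1, 6)**2) - 12*2 = (1 - 8*6**2) - 12*2 = (1 - 8*36) - 24 = (1 - 288) - 24 = -287 - 24 = -311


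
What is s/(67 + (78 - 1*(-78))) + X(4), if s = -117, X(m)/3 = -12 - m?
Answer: -10821/223 ≈ -48.525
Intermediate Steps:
X(m) = -36 - 3*m (X(m) = 3*(-12 - m) = -36 - 3*m)
s/(67 + (78 - 1*(-78))) + X(4) = -117/(67 + (78 - 1*(-78))) + (-36 - 3*4) = -117/(67 + (78 + 78)) + (-36 - 12) = -117/(67 + 156) - 48 = -117/223 - 48 = -10821/223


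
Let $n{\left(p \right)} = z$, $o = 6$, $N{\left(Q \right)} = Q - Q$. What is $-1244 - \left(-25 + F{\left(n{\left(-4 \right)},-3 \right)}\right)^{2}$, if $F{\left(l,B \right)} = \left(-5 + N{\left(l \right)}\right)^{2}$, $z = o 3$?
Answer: $-1244$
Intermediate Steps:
$N{\left(Q \right)} = 0$
$z = 18$ ($z = 6 \cdot 3 = 18$)
$n{\left(p \right)} = 18$
$F{\left(l,B \right)} = 25$ ($F{\left(l,B \right)} = \left(-5 + 0\right)^{2} = \left(-5\right)^{2} = 25$)
$-1244 - \left(-25 + F{\left(n{\left(-4 \right)},-3 \right)}\right)^{2} = -1244 - \left(-25 + 25\right)^{2} = -1244 - 0^{2} = -1244 - 0 = -1244 + 0 = -1244$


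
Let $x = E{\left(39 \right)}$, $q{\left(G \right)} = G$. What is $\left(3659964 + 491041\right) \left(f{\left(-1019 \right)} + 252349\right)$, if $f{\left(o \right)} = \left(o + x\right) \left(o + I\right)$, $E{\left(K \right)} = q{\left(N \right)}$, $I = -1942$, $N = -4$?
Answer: $13621323659260$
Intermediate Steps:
$E{\left(K \right)} = -4$
$x = -4$
$f{\left(o \right)} = \left(-1942 + o\right) \left(-4 + o\right)$ ($f{\left(o \right)} = \left(o - 4\right) \left(o - 1942\right) = \left(-4 + o\right) \left(-1942 + o\right) = \left(-1942 + o\right) \left(-4 + o\right)$)
$\left(3659964 + 491041\right) \left(f{\left(-1019 \right)} + 252349\right) = \left(3659964 + 491041\right) \left(\left(7768 + \left(-1019\right)^{2} - -1982974\right) + 252349\right) = 4151005 \left(\left(7768 + 1038361 + 1982974\right) + 252349\right) = 4151005 \left(3029103 + 252349\right) = 4151005 \cdot 3281452 = 13621323659260$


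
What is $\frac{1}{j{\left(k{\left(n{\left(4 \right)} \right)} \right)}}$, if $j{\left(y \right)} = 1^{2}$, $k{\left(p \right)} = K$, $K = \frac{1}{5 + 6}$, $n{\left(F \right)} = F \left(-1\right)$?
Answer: $1$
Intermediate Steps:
$n{\left(F \right)} = - F$
$K = \frac{1}{11} \approx 0.090909$
$k{\left(p \right)} = \frac{1}{11}$
$j{\left(y \right)} = 1$
$\frac{1}{j{\left(k{\left(n{\left(4 \right)} \right)} \right)}} = 1^{-1} = 1$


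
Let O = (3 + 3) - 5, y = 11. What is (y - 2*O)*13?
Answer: 117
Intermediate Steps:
O = 1 (O = 6 - 5 = 1)
(y - 2*O)*13 = (11 - 2*1)*13 = (11 - 2)*13 = 9*13 = 117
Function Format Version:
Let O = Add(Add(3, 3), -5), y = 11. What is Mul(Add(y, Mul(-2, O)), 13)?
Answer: 117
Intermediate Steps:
O = 1 (O = Add(6, -5) = 1)
Mul(Add(y, Mul(-2, O)), 13) = Mul(Add(11, Mul(-2, 1)), 13) = Mul(Add(11, -2), 13) = Mul(9, 13) = 117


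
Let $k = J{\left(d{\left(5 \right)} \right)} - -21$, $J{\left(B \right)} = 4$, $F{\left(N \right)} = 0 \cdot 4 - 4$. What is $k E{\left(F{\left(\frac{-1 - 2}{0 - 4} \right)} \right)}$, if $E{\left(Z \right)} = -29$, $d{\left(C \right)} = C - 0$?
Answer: $-725$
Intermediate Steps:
$d{\left(C \right)} = C$ ($d{\left(C \right)} = C + 0 = C$)
$F{\left(N \right)} = -4$ ($F{\left(N \right)} = 0 - 4 = -4$)
$k = 25$ ($k = 4 - -21 = 4 + 21 = 25$)
$k E{\left(F{\left(\frac{-1 - 2}{0 - 4} \right)} \right)} = 25 \left(-29\right) = -725$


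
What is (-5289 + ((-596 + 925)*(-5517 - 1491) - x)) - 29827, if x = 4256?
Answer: -2345004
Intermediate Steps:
(-5289 + ((-596 + 925)*(-5517 - 1491) - x)) - 29827 = (-5289 + ((-596 + 925)*(-5517 - 1491) - 1*4256)) - 29827 = (-5289 + (329*(-7008) - 4256)) - 29827 = (-5289 + (-2305632 - 4256)) - 29827 = (-5289 - 2309888) - 29827 = -2315177 - 29827 = -2345004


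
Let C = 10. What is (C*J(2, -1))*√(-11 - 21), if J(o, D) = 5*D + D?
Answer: -240*I*√2 ≈ -339.41*I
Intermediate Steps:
J(o, D) = 6*D
(C*J(2, -1))*√(-11 - 21) = (10*(6*(-1)))*√(-11 - 21) = (10*(-6))*√(-32) = -240*I*√2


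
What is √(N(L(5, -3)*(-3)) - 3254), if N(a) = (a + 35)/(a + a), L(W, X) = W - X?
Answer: I*√468609/12 ≈ 57.046*I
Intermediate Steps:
N(a) = (35 + a)/(2*a) (N(a) = (35 + a)/((2*a)) = (35 + a)*(1/(2*a)) = (35 + a)/(2*a))
√(N(L(5, -3)*(-3)) - 3254) = √((35 + (5 - 1*(-3))*(-3))/(2*(((5 - 1*(-3))*(-3)))) - 3254) = √((35 + (5 + 3)*(-3))/(2*(((5 + 3)*(-3)))) - 3254) = √((35 + 8*(-3))/(2*((8*(-3)))) - 3254) = √((½)*(35 - 24)/(-24) - 3254) = √((½)*(-1/24)*11 - 3254) = √(-11/48 - 3254) = √(-156203/48) = I*√468609/12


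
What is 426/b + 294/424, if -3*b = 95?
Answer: -256971/20140 ≈ -12.759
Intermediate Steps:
b = -95/3 (b = -⅓*95 = -95/3 ≈ -31.667)
426/b + 294/424 = 426/(-95/3) + 294/424 = 426*(-3/95) + 294*(1/424) = -1278/95 + 147/212 = -256971/20140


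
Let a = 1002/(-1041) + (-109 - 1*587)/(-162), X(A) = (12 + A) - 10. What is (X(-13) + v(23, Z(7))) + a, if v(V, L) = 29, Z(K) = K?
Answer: 199876/9369 ≈ 21.334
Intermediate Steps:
X(A) = 2 + A
a = 31234/9369 (a = 1002*(-1/1041) + (-109 - 587)*(-1/162) = -334/347 - 696*(-1/162) = -334/347 + 116/27 = 31234/9369 ≈ 3.3338)
(X(-13) + v(23, Z(7))) + a = ((2 - 13) + 29) + 31234/9369 = (-11 + 29) + 31234/9369 = 18 + 31234/9369 = 199876/9369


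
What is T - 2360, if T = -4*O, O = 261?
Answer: -3404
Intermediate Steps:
T = -1044 (T = -4*261 = -1044)
T - 2360 = -1044 - 2360 = -3404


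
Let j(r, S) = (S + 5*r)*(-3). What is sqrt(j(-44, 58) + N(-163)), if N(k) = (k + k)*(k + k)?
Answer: sqrt(106762) ≈ 326.74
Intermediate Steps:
N(k) = 4*k**2 (N(k) = (2*k)*(2*k) = 4*k**2)
j(r, S) = -15*r - 3*S
sqrt(j(-44, 58) + N(-163)) = sqrt((-15*(-44) - 3*58) + 4*(-163)**2) = sqrt((660 - 174) + 4*26569) = sqrt(486 + 106276) = sqrt(106762)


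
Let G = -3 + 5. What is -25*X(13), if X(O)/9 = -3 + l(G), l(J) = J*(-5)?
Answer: 2925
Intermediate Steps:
G = 2
l(J) = -5*J
X(O) = -117 (X(O) = 9*(-3 - 5*2) = 9*(-3 - 10) = 9*(-13) = -117)
-25*X(13) = -25*(-117) = 2925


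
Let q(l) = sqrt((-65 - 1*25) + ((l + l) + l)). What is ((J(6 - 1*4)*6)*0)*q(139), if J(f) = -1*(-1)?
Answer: 0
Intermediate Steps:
J(f) = 1
q(l) = sqrt(-90 + 3*l) (q(l) = sqrt((-65 - 25) + (2*l + l)) = sqrt(-90 + 3*l))
((J(6 - 1*4)*6)*0)*q(139) = ((1*6)*0)*sqrt(-90 + 3*139) = (6*0)*sqrt(-90 + 417) = 0*sqrt(327) = 0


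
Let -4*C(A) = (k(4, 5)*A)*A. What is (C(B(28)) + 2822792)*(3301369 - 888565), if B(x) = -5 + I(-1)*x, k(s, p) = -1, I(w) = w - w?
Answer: 6810858908793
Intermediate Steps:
I(w) = 0
B(x) = -5 (B(x) = -5 + 0*x = -5 + 0 = -5)
C(A) = A²/4 (C(A) = -(-A)*A/4 = -(-1)*A²/4 = A²/4)
(C(B(28)) + 2822792)*(3301369 - 888565) = ((¼)*(-5)² + 2822792)*(3301369 - 888565) = ((¼)*25 + 2822792)*2412804 = (25/4 + 2822792)*2412804 = (11291193/4)*2412804 = 6810858908793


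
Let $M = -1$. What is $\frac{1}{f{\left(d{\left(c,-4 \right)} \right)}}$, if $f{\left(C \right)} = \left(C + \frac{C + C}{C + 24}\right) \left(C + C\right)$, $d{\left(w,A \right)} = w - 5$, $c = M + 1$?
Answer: $\frac{19}{1050} \approx 0.018095$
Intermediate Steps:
$c = 0$ ($c = -1 + 1 = 0$)
$d{\left(w,A \right)} = -5 + w$ ($d{\left(w,A \right)} = w - 5 = -5 + w$)
$f{\left(C \right)} = 2 C \left(C + \frac{2 C}{24 + C}\right)$ ($f{\left(C \right)} = \left(C + \frac{2 C}{24 + C}\right) 2 C = 2 C \left(C + \frac{2 C}{24 + C}\right)$)
$\frac{1}{f{\left(d{\left(c,-4 \right)} \right)}} = \frac{1}{2 \left(-5 + 0\right)^{2} \frac{1}{24 + \left(-5 + 0\right)} \left(26 + \left(-5 + 0\right)\right)} = \frac{1}{2 \left(-5\right)^{2} \frac{1}{24 - 5} \left(26 - 5\right)} = \frac{1}{2 \cdot 25 \cdot \frac{1}{19} \cdot 21} = \frac{1}{\frac{1050}{19}} = \frac{19}{1050}$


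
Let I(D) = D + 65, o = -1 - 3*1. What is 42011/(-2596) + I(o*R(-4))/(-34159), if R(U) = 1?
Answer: -1435212105/88676764 ≈ -16.185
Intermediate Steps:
o = -4 (o = -1 - 3 = -4)
I(D) = 65 + D
42011/(-2596) + I(o*R(-4))/(-34159) = 42011/(-2596) + (65 - 4*1)/(-34159) = 42011*(-1/2596) + (65 - 4)*(-1/34159) = -42011/2596 + 61*(-1/34159) = -42011/2596 - 61/34159 = -1435212105/88676764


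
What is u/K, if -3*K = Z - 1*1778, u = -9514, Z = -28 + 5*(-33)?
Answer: -9514/657 ≈ -14.481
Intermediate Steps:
Z = -193 (Z = -28 - 165 = -193)
K = 657 (K = -(-193 - 1*1778)/3 = -(-193 - 1778)/3 = -1/3*(-1971) = 657)
u/K = -9514/657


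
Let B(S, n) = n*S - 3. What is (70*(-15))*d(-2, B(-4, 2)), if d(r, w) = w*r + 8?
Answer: -31500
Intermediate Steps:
B(S, n) = -3 + S*n (B(S, n) = S*n - 3 = -3 + S*n)
d(r, w) = 8 + r*w (d(r, w) = r*w + 8 = 8 + r*w)
(70*(-15))*d(-2, B(-4, 2)) = (70*(-15))*(8 - 2*(-3 - 4*2)) = -1050*(8 - 2*(-3 - 8)) = -1050*(8 - 2*(-11)) = -1050*(8 + 22) = -1050*30 = -31500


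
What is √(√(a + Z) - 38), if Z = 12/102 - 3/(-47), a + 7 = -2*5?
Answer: √(-24259238 + 799*I*√10736962)/799 ≈ 0.33216 + 6.1734*I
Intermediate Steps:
a = -17 (a = -7 - 2*5 = -7 - 10 = -17)
Z = 145/799 (Z = 12*(1/102) - 3*(-1/47) = 2/17 + 3/47 = 145/799 ≈ 0.18148)
√(√(a + Z) - 38) = √(√(-17 + 145/799) - 38) = √(√(-13438/799) - 38) = √(I*√10736962/799 - 38) = √(-38 + I*√10736962/799)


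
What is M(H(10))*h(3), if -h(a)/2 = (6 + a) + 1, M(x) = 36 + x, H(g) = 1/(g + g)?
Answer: -721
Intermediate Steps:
H(g) = 1/(2*g)
h(a) = -14 - 2*a (h(a) = -2*((6 + a) + 1) = -2*(7 + a) = -14 - 2*a)
M(H(10))*h(3) = (36 + (½)/10)*(-14 - 2*3) = (36 + (½)*(⅒))*(-14 - 6) = (36 + 1/20)*(-20) = (721/20)*(-20) = -721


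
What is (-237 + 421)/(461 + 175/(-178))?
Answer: 32752/81883 ≈ 0.39999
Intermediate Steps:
(-237 + 421)/(461 + 175/(-178)) = 184/(461 + 175*(-1/178)) = 184/(461 - 175/178) = 184/(81883/178) = 184*(178/81883) = 32752/81883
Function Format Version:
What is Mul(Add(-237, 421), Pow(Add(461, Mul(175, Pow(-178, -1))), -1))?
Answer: Rational(32752, 81883) ≈ 0.39999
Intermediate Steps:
Mul(Add(-237, 421), Pow(Add(461, Mul(175, Pow(-178, -1))), -1)) = Mul(184, Pow(Add(461, Mul(175, Rational(-1, 178))), -1)) = Mul(184, Pow(Add(461, Rational(-175, 178)), -1)) = Mul(184, Pow(Rational(81883, 178), -1)) = Mul(184, Rational(178, 81883)) = Rational(32752, 81883)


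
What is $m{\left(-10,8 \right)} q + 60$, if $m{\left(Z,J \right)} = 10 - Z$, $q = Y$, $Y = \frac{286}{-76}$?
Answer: $- \frac{290}{19} \approx -15.263$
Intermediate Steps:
$Y = - \frac{143}{38}$ ($Y = 286 \left(- \frac{1}{76}\right) = - \frac{143}{38} \approx -3.7632$)
$q = - \frac{143}{38} \approx -3.7632$
$m{\left(-10,8 \right)} q + 60 = \left(10 - -10\right) \left(- \frac{143}{38}\right) + 60 = \left(10 + 10\right) \left(- \frac{143}{38}\right) + 60 = 20 \left(- \frac{143}{38}\right) + 60 = - \frac{1430}{19} + 60 = - \frac{290}{19}$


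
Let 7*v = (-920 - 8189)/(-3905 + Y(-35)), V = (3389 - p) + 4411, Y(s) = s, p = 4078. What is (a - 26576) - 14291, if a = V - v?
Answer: -1024468209/27580 ≈ -37145.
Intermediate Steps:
V = 3722 (V = (3389 - 1*4078) + 4411 = (3389 - 4078) + 4411 = -689 + 4411 = 3722)
v = 9109/27580 (v = ((-920 - 8189)/(-3905 - 35))/7 = (-9109/(-3940))/7 = (-9109*(-1/3940))/7 = (⅐)*(9109/3940) = 9109/27580 ≈ 0.33028)
a = 102643651/27580 (a = 3722 - 1*9109/27580 = 3722 - 9109/27580 = 102643651/27580 ≈ 3721.7)
(a - 26576) - 14291 = (102643651/27580 - 26576) - 14291 = -630322429/27580 - 14291 = -1024468209/27580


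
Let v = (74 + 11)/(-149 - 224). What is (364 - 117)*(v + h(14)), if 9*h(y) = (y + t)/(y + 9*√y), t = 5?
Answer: -14410474/224919 + 4693*√14/938 ≈ -45.349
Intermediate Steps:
h(y) = (5 + y)/(9*(y + 9*√y)) (h(y) = ((y + 5)/(y + 9*√y))/9 = ((5 + y)/(y + 9*√y))/9 = (5 + y)/(9*(y + 9*√y)))
v = -85/373 (v = 85/(-373) = 85*(-1/373) = -85/373 ≈ -0.22788)
(364 - 117)*(v + h(14)) = (364 - 117)*(-85/373 + (5 + 14)/(9*(14 + 9*√14))) = 247*(-85/373 + (⅑)*19/(14 + 9*√14)) = 247*(-85/373 + 19/(9*(14 + 9*√14))) = -20995/373 + 4693/(9*(14 + 9*√14))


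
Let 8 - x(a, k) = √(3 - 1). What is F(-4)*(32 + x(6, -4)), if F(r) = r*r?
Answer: 640 - 16*√2 ≈ 617.37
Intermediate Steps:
F(r) = r²
x(a, k) = 8 - √2 (x(a, k) = 8 - √(3 - 1) = 8 - √2)
F(-4)*(32 + x(6, -4)) = (-4)²*(32 + (8 - √2)) = 16*(40 - √2) = 640 - 16*√2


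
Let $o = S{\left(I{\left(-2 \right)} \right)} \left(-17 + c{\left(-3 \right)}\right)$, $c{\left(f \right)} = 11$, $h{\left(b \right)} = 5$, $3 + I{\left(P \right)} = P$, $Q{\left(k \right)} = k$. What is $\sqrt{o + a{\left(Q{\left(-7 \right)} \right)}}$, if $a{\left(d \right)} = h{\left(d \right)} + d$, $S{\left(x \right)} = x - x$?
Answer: $i \sqrt{2} \approx 1.4142 i$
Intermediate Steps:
$I{\left(P \right)} = -3 + P$
$S{\left(x \right)} = 0$
$a{\left(d \right)} = 5 + d$
$o = 0$ ($o = 0 \left(-17 + 11\right) = 0 \left(-6\right) = 0$)
$\sqrt{o + a{\left(Q{\left(-7 \right)} \right)}} = \sqrt{0 + \left(5 - 7\right)} = \sqrt{0 - 2} = \sqrt{-2} = i \sqrt{2}$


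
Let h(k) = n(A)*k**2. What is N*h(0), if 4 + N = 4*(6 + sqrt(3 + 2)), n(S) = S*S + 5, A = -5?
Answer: 0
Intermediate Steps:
n(S) = 5 + S**2 (n(S) = S**2 + 5 = 5 + S**2)
h(k) = 30*k**2 (h(k) = (5 + (-5)**2)*k**2 = (5 + 25)*k**2 = 30*k**2)
N = 20 + 4*sqrt(5) (N = -4 + 4*(6 + sqrt(3 + 2)) = -4 + 4*(6 + sqrt(5)) = -4 + (24 + 4*sqrt(5)) = 20 + 4*sqrt(5) ≈ 28.944)
N*h(0) = (20 + 4*sqrt(5))*(30*0**2) = (20 + 4*sqrt(5))*(30*0) = (20 + 4*sqrt(5))*0 = 0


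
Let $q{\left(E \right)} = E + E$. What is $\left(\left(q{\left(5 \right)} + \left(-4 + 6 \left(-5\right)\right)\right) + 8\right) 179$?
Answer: $-2864$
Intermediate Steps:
$q{\left(E \right)} = 2 E$
$\left(\left(q{\left(5 \right)} + \left(-4 + 6 \left(-5\right)\right)\right) + 8\right) 179 = \left(\left(2 \cdot 5 + \left(-4 + 6 \left(-5\right)\right)\right) + 8\right) 179 = \left(\left(10 - 34\right) + 8\right) 179 = \left(-24 + 8\right) 179 = \left(-16\right) 179 = -2864$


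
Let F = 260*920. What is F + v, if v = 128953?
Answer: 368153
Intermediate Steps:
F = 239200
F + v = 239200 + 128953 = 368153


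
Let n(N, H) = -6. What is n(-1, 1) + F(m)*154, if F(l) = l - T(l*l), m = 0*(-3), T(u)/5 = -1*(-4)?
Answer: -3086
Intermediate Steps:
T(u) = 20 (T(u) = 5*(-1*(-4)) = 5*4 = 20)
m = 0
F(l) = -20 + l (F(l) = l - 1*20 = l - 20 = -20 + l)
n(-1, 1) + F(m)*154 = -6 + (-20 + 0)*154 = -6 - 20*154 = -6 - 3080 = -3086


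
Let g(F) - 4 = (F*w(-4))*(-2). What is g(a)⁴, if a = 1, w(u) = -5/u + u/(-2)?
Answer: 625/16 ≈ 39.063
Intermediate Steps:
w(u) = -5/u - u/2 (w(u) = -5/u + u*(-½) = -5/u - u/2)
g(F) = 4 - 13*F/2 (g(F) = 4 + (F*(-5/(-4) - ½*(-4)))*(-2) = 4 + (F*(-5*(-¼) + 2))*(-2) = 4 + (F*(5/4 + 2))*(-2) = 4 + (F*(13/4))*(-2) = 4 + (13*F/4)*(-2) = 4 - 13*F/2)
g(a)⁴ = (4 - 13/2*1)⁴ = (4 - 13/2)⁴ = (-5/2)⁴ = 625/16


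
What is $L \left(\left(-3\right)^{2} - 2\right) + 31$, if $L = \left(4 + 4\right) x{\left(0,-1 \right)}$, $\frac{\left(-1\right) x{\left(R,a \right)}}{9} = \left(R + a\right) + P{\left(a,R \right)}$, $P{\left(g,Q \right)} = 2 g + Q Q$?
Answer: $1543$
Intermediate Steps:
$P{\left(g,Q \right)} = Q^{2} + 2 g$ ($P{\left(g,Q \right)} = 2 g + Q^{2} = Q^{2} + 2 g$)
$x{\left(R,a \right)} = - 27 a - 9 R - 9 R^{2}$ ($x{\left(R,a \right)} = - 9 \left(\left(R + a\right) + \left(R^{2} + 2 a\right)\right) = - 9 \left(R + R^{2} + 3 a\right) = - 27 a - 9 R - 9 R^{2}$)
$L = 216$ ($L = \left(4 + 4\right) \left(\left(-27\right) \left(-1\right) - 0 - 9 \cdot 0^{2}\right) = 8 \left(27 + 0 - 0\right) = 8 \left(27 + 0 + 0\right) = 8 \cdot 27 = 216$)
$L \left(\left(-3\right)^{2} - 2\right) + 31 = 216 \left(\left(-3\right)^{2} - 2\right) + 31 = 216 \left(9 - 2\right) + 31 = 216 \cdot 7 + 31 = 1512 + 31 = 1543$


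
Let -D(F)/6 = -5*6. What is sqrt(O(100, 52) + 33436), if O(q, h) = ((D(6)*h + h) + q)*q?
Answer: 18*sqrt(3039) ≈ 992.29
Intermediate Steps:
D(F) = 180 (D(F) = -(-30)*6 = -6*(-30) = 180)
O(q, h) = q*(q + 181*h) (O(q, h) = ((180*h + h) + q)*q = (181*h + q)*q = (q + 181*h)*q = q*(q + 181*h))
sqrt(O(100, 52) + 33436) = sqrt(100*(100 + 181*52) + 33436) = sqrt(100*(100 + 9412) + 33436) = sqrt(100*9512 + 33436) = sqrt(951200 + 33436) = sqrt(984636) = 18*sqrt(3039)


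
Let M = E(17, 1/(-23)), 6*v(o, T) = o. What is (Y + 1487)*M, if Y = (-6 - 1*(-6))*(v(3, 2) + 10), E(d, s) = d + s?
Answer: 579930/23 ≈ 25214.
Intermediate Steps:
v(o, T) = o/6
M = 390/23 (M = 17 + 1/(-23) = 17 - 1/23 = 390/23 ≈ 16.957)
Y = 0 (Y = (-6 - 1*(-6))*((⅙)*3 + 10) = (-6 + 6)*(½ + 10) = 0*(21/2) = 0)
(Y + 1487)*M = (0 + 1487)*(390/23) = 1487*(390/23) = 579930/23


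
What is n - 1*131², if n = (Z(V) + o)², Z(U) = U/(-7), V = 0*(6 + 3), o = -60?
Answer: -13561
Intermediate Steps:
V = 0 (V = 0*9 = 0)
Z(U) = -U/7 (Z(U) = U*(-⅐) = -U/7)
n = 3600 (n = (-⅐*0 - 60)² = (0 - 60)² = (-60)² = 3600)
n - 1*131² = 3600 - 1*131² = 3600 - 1*17161 = 3600 - 17161 = -13561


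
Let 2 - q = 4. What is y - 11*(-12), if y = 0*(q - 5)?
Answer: 132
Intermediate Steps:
q = -2 (q = 2 - 1*4 = 2 - 4 = -2)
y = 0 (y = 0*(-2 - 5) = 0*(-7) = 0)
y - 11*(-12) = 0 - 11*(-12) = 0 + 132 = 132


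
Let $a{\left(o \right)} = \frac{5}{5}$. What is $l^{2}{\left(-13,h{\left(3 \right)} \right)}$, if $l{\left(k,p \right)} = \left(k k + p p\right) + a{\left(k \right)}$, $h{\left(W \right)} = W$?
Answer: $32041$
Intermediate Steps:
$a{\left(o \right)} = 1$ ($a{\left(o \right)} = 5 \cdot \frac{1}{5} = 1$)
$l{\left(k,p \right)} = 1 + k^{2} + p^{2}$ ($l{\left(k,p \right)} = \left(k k + p p\right) + 1 = \left(k^{2} + p^{2}\right) + 1 = 1 + k^{2} + p^{2}$)
$l^{2}{\left(-13,h{\left(3 \right)} \right)} = \left(1 + \left(-13\right)^{2} + 3^{2}\right)^{2} = \left(1 + 169 + 9\right)^{2} = 179^{2} = 32041$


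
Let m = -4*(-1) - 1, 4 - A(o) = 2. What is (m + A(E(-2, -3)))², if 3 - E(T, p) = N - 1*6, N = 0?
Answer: 25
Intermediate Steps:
E(T, p) = 9 (E(T, p) = 3 - (0 - 1*6) = 3 - (0 - 6) = 3 - 1*(-6) = 3 + 6 = 9)
A(o) = 2 (A(o) = 4 - 1*2 = 4 - 2 = 2)
m = 3 (m = 4 - 1 = 3)
(m + A(E(-2, -3)))² = (3 + 2)² = 5² = 25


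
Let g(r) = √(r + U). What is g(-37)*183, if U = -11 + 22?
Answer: 183*I*√26 ≈ 933.12*I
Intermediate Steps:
U = 11
g(r) = √(11 + r) (g(r) = √(r + 11) = √(11 + r))
g(-37)*183 = √(11 - 37)*183 = √(-26)*183 = (I*√26)*183 = 183*I*√26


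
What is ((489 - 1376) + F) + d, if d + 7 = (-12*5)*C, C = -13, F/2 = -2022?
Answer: -4158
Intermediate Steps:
F = -4044 (F = 2*(-2022) = -4044)
d = 773 (d = -7 - 12*5*(-13) = -7 - 60*(-13) = -7 + 780 = 773)
((489 - 1376) + F) + d = ((489 - 1376) - 4044) + 773 = (-887 - 4044) + 773 = -4931 + 773 = -4158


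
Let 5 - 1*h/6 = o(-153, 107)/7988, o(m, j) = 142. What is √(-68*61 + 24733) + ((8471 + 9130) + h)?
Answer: 35208894/1997 + √20585 ≈ 17774.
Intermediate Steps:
h = 59697/1997 (h = 30 - 852/7988 = 30 - 6*71/3994 = 30 - 213/1997 = 59697/1997 ≈ 29.893)
√(-68*61 + 24733) + ((8471 + 9130) + h) = √(-68*61 + 24733) + ((8471 + 9130) + 59697/1997) = √(-4148 + 24733) + (17601 + 59697/1997) = √20585 + 35208894/1997 = 35208894/1997 + √20585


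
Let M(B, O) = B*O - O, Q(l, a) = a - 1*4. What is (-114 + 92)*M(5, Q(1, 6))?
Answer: -176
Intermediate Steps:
Q(l, a) = -4 + a (Q(l, a) = a - 4 = -4 + a)
M(B, O) = -O + B*O
(-114 + 92)*M(5, Q(1, 6)) = (-114 + 92)*((-4 + 6)*(-1 + 5)) = -44*4 = -22*8 = -176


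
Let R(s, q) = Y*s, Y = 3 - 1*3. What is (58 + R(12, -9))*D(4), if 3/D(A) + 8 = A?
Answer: -87/2 ≈ -43.500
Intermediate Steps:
Y = 0 (Y = 3 - 3 = 0)
R(s, q) = 0 (R(s, q) = 0*s = 0)
D(A) = 3/(-8 + A)
(58 + R(12, -9))*D(4) = (58 + 0)*(3/(-8 + 4)) = 58*(3/(-4)) = 58*(3*(-1/4)) = 58*(-3/4) = -87/2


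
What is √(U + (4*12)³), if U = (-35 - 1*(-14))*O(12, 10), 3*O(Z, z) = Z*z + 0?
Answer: 2*√27438 ≈ 331.29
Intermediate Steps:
O(Z, z) = Z*z/3 (O(Z, z) = (Z*z + 0)/3 = (Z*z)/3 = Z*z/3)
U = -840 (U = (-35 - 1*(-14))*((⅓)*12*10) = (-35 + 14)*40 = -21*40 = -840)
√(U + (4*12)³) = √(-840 + (4*12)³) = √(-840 + 48³) = √(-840 + 110592) = √109752 = 2*√27438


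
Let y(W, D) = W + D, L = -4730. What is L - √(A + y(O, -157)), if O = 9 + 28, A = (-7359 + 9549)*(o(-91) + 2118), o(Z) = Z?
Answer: -4730 - √4439010 ≈ -6836.9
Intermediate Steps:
A = 4439130 (A = (-7359 + 9549)*(-91 + 2118) = 2190*2027 = 4439130)
O = 37
y(W, D) = D + W
L - √(A + y(O, -157)) = -4730 - √(4439130 + (-157 + 37)) = -4730 - √(4439130 - 120) = -4730 - √4439010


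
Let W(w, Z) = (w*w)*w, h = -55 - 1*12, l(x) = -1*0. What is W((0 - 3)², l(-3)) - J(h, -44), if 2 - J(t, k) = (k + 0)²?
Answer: 2663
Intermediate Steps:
l(x) = 0
h = -67 (h = -55 - 12 = -67)
J(t, k) = 2 - k² (J(t, k) = 2 - (k + 0)² = 2 - k²)
W(w, Z) = w³ (W(w, Z) = w²*w = w³)
W((0 - 3)², l(-3)) - J(h, -44) = ((0 - 3)²)³ - (2 - 1*(-44)²) = ((-3)²)³ - (2 - 1*1936) = 9³ - (2 - 1936) = 729 - 1*(-1934) = 729 + 1934 = 2663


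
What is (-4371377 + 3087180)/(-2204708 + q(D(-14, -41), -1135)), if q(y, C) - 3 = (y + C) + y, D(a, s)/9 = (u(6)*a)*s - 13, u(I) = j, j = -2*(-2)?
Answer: 75541/127338 ≈ 0.59323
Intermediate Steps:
j = 4
u(I) = 4
D(a, s) = -117 + 36*a*s (D(a, s) = 9*((4*a)*s - 13) = 9*(4*a*s - 13) = 9*(-13 + 4*a*s) = -117 + 36*a*s)
q(y, C) = 3 + C + 2*y (q(y, C) = 3 + ((y + C) + y) = 3 + ((C + y) + y) = 3 + (C + 2*y) = 3 + C + 2*y)
(-4371377 + 3087180)/(-2204708 + q(D(-14, -41), -1135)) = (-4371377 + 3087180)/(-2204708 + (3 - 1135 + 2*(-117 + 36*(-14)*(-41)))) = -1284197/(-2204708 + (3 - 1135 + 2*(-117 + 20664))) = -1284197/(-2204708 + (3 - 1135 + 2*20547)) = -1284197/(-2204708 + (3 - 1135 + 41094)) = -1284197/(-2204708 + 39962) = -1284197/(-2164746) = -1284197*(-1/2164746) = 75541/127338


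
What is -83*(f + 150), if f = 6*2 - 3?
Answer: -13197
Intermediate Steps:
f = 9 (f = 12 - 3 = 9)
-83*(f + 150) = -83*(9 + 150) = -83*159 = -13197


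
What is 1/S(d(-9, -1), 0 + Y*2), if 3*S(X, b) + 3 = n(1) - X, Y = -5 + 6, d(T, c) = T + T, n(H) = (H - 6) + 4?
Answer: 3/14 ≈ 0.21429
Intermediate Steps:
n(H) = -2 + H (n(H) = (-6 + H) + 4 = -2 + H)
d(T, c) = 2*T
Y = 1
S(X, b) = -4/3 - X/3 (S(X, b) = -1 + ((-2 + 1) - X)/3 = -1 + (-1 - X)/3 = -1 + (-⅓ - X/3) = -4/3 - X/3)
1/S(d(-9, -1), 0 + Y*2) = 1/(-4/3 - 2*(-9)/3) = 1/(-4/3 - ⅓*(-18)) = 1/(-4/3 + 6) = 1/(14/3) = 3/14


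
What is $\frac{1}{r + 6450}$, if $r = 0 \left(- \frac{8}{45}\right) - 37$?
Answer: $\frac{1}{6413} \approx 0.00015593$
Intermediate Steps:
$r = -37$ ($r = 0 \left(\left(-8\right) \frac{1}{45}\right) - 37 = 0 \left(- \frac{8}{45}\right) - 37 = 0 - 37 = -37$)
$\frac{1}{r + 6450} = \frac{1}{-37 + 6450} = \frac{1}{6413}$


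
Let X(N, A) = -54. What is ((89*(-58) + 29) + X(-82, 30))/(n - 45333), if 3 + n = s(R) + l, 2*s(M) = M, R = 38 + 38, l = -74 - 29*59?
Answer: 5187/47083 ≈ 0.11017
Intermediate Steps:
l = -1785 (l = -74 - 1711 = -1785)
R = 76
s(M) = M/2
n = -1750 (n = -3 + ((1/2)*76 - 1785) = -3 + (38 - 1785) = -3 - 1747 = -1750)
((89*(-58) + 29) + X(-82, 30))/(n - 45333) = ((89*(-58) + 29) - 54)/(-1750 - 45333) = ((-5162 + 29) - 54)/(-47083) = (-5133 - 54)*(-1/47083) = -5187*(-1/47083) = 5187/47083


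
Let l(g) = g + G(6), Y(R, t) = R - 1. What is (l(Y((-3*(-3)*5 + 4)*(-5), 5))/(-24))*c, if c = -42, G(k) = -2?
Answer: -434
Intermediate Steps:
Y(R, t) = -1 + R
l(g) = -2 + g (l(g) = g - 2 = -2 + g)
(l(Y((-3*(-3)*5 + 4)*(-5), 5))/(-24))*c = ((-2 + (-1 + (-3*(-3)*5 + 4)*(-5)))/(-24))*(-42) = -(-2 + (-1 + (9*5 + 4)*(-5)))/24*(-42) = -(-2 + (-1 + (45 + 4)*(-5)))/24*(-42) = -(-2 + (-1 + 49*(-5)))/24*(-42) = -(-2 + (-1 - 245))/24*(-42) = -(-2 - 246)/24*(-42) = -1/24*(-248)*(-42) = (31/3)*(-42) = -434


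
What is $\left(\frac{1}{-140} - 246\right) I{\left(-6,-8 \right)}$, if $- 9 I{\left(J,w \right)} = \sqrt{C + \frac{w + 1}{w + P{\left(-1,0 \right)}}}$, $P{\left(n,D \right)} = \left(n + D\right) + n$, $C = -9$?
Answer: $\frac{34441 i \sqrt{830}}{12600} \approx 78.749 i$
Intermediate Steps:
$P{\left(n,D \right)} = D + 2 n$ ($P{\left(n,D \right)} = \left(D + n\right) + n = D + 2 n$)
$I{\left(J,w \right)} = - \frac{\sqrt{-9 + \frac{1 + w}{-2 + w}}}{9}$ ($I{\left(J,w \right)} = - \frac{\sqrt{-9 + \frac{w + 1}{w + \left(0 + 2 \left(-1\right)\right)}}}{9} = - \frac{\sqrt{-9 + \frac{1 + w}{w + \left(0 - 2\right)}}}{9} = - \frac{\sqrt{-9 + \frac{1 + w}{w - 2}}}{9} = - \frac{\sqrt{-9 + \frac{1 + w}{-2 + w}}}{9}$)
$\left(\frac{1}{-140} - 246\right) I{\left(-6,-8 \right)} = \left(\frac{1}{-140} - 246\right) \left(- \frac{\sqrt{- \frac{-19 + 8 \left(-8\right)}{-2 - 8}}}{9}\right) = \left(- \frac{1}{140} - 246\right) \left(- \frac{\sqrt{- \frac{-19 - 64}{-10}}}{9}\right) = - \frac{34441 \left(- \frac{\sqrt{\left(-1\right) \left(- \frac{1}{10}\right) \left(-83\right)}}{9}\right)}{140} = - \frac{34441 \left(- \frac{\sqrt{- \frac{83}{10}}}{9}\right)}{140} = - \frac{34441 \left(- \frac{\frac{1}{10} i \sqrt{830}}{9}\right)}{140} = - \frac{34441 \left(- \frac{i \sqrt{830}}{90}\right)}{140} = \frac{34441 i \sqrt{830}}{12600}$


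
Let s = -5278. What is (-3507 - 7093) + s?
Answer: -15878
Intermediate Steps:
(-3507 - 7093) + s = (-3507 - 7093) - 5278 = -10600 - 5278 = -15878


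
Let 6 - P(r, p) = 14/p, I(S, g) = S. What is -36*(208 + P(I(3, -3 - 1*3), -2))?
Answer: -7956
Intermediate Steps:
P(r, p) = 6 - 14/p
-36*(208 + P(I(3, -3 - 1*3), -2)) = -36*(208 + (6 - 14/(-2))) = -36*(208 + (6 - 14*(-½))) = -36*(208 + (6 + 7)) = -36*(208 + 13) = -36*221 = -7956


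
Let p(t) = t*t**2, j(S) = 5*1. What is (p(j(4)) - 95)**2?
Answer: 900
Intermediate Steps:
j(S) = 5
p(t) = t**3
(p(j(4)) - 95)**2 = (5**3 - 95)**2 = (125 - 95)**2 = 30**2 = 900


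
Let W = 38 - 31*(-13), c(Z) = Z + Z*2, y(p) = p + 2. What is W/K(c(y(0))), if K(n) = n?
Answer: 147/2 ≈ 73.500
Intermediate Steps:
y(p) = 2 + p
c(Z) = 3*Z (c(Z) = Z + 2*Z = 3*Z)
W = 441 (W = 38 + 403 = 441)
W/K(c(y(0))) = 441/((3*(2 + 0))) = 441/((3*2)) = 441/6 = 441*(⅙) = 147/2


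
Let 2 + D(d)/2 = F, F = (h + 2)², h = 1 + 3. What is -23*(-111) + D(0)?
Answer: 2621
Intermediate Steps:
h = 4
F = 36 (F = (4 + 2)² = 6² = 36)
D(d) = 68 (D(d) = -4 + 2*36 = -4 + 72 = 68)
-23*(-111) + D(0) = -23*(-111) + 68 = 2553 + 68 = 2621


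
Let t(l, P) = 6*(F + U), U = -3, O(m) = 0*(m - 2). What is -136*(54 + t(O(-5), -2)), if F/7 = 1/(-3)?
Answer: -2992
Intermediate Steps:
O(m) = 0 (O(m) = 0*(-2 + m) = 0)
F = -7/3 (F = 7/(-3) = 7*(-1/3) = -7/3 ≈ -2.3333)
t(l, P) = -32 (t(l, P) = 6*(-7/3 - 3) = 6*(-16/3) = -32)
-136*(54 + t(O(-5), -2)) = -136*(54 - 32) = -136*22 = -2992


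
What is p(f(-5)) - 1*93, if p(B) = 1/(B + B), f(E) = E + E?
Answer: -1861/20 ≈ -93.050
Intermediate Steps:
f(E) = 2*E
p(B) = 1/(2*B)
p(f(-5)) - 1*93 = 1/(2*((2*(-5)))) - 1*93 = (½)/(-10) - 93 = (½)*(-⅒) - 93 = -1/20 - 93 = -1861/20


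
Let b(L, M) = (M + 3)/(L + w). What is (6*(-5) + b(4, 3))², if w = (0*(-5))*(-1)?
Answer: 3249/4 ≈ 812.25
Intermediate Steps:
w = 0 (w = 0*(-1) = 0)
b(L, M) = (3 + M)/L (b(L, M) = (M + 3)/(L + 0) = (3 + M)/L)
(6*(-5) + b(4, 3))² = (6*(-5) + (3 + 3)/4)² = (-30 + (¼)*6)² = (-30 + 3/2)² = (-57/2)² = 3249/4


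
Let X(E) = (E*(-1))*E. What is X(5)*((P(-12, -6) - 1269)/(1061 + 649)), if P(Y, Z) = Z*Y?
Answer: 35/2 ≈ 17.500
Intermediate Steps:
P(Y, Z) = Y*Z
X(E) = -E² (X(E) = (-E)*E = -E²)
X(5)*((P(-12, -6) - 1269)/(1061 + 649)) = (-1*5²)*((-12*(-6) - 1269)/(1061 + 649)) = (-1*25)*((72 - 1269)/1710) = -(-29925)/1710 = -25*(-7/10) = 35/2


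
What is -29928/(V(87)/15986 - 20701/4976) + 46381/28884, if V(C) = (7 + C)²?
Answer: 3820909561263529/460472338500 ≈ 8297.8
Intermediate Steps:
-29928/(V(87)/15986 - 20701/4976) + 46381/28884 = -29928/((7 + 87)²/15986 - 20701/4976) + 46381/28884 = -29928/(94²*(1/15986) - 20701*1/4976) + 46381*(1/28884) = -29928/(8836*(1/15986) - 20701/4976) + 46381/28884 = -29928/(4418/7993 - 20701/4976) + 46381/28884 = -29928/(-143479125/39773168) + 46381/28884 = -29928*(-39773168/143479125) + 46381/28884 = 396777123968/47826375 + 46381/28884 = 3820909561263529/460472338500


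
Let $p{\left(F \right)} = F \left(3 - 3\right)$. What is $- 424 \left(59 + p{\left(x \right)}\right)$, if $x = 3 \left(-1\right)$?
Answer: $-25016$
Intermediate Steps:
$x = -3$
$p{\left(F \right)} = 0$ ($p{\left(F \right)} = F 0 = 0$)
$- 424 \left(59 + p{\left(x \right)}\right) = - 424 \left(59 + 0\right) = \left(-424\right) 59 = -25016$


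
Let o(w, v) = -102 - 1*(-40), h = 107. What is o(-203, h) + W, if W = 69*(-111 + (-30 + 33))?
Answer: -7514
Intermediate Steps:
o(w, v) = -62 (o(w, v) = -102 + 40 = -62)
W = -7452 (W = 69*(-111 + 3) = 69*(-108) = -7452)
o(-203, h) + W = -62 - 7452 = -7514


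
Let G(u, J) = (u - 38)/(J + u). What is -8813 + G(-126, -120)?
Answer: -26437/3 ≈ -8812.3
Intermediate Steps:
G(u, J) = (-38 + u)/(J + u)
-8813 + G(-126, -120) = -8813 + (-38 - 126)/(-120 - 126) = -8813 - 164/(-246) = -8813 - 1/246*(-164) = -8813 + 2/3 = -26437/3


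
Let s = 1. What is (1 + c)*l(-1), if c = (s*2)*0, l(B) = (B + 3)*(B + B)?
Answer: -4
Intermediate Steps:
l(B) = 2*B*(3 + B) (l(B) = (3 + B)*(2*B) = 2*B*(3 + B))
c = 0 (c = (1*2)*0 = 2*0 = 0)
(1 + c)*l(-1) = (1 + 0)*(2*(-1)*(3 - 1)) = 1*(2*(-1)*2) = 1*(-4) = -4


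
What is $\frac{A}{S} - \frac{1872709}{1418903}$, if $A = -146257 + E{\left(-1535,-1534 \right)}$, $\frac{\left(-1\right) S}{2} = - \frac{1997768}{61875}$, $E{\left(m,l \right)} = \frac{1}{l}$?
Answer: $- \frac{19708925156525931691}{8696672478090272} \approx -2266.3$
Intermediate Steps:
$S = \frac{3995536}{61875}$ ($S = - 2 \left(- \frac{1997768}{61875}\right) = - 2 \left(\left(-1997768\right) \frac{1}{61875}\right) = \left(-2\right) \left(- \frac{1997768}{61875}\right) = \frac{3995536}{61875} \approx 64.574$)
$A = - \frac{224358239}{1534}$ ($A = -146257 + \frac{1}{-1534} = -146257 - \frac{1}{1534} = - \frac{224358239}{1534} \approx -1.4626 \cdot 10^{5}$)
$\frac{A}{S} - \frac{1872709}{1418903} = - \frac{224358239}{1534 \cdot \frac{3995536}{61875}} - \frac{1872709}{1418903} = \left(- \frac{224358239}{1534}\right) \frac{61875}{3995536} - \frac{1872709}{1418903} = - \frac{13882166038125}{6129152224} - \frac{1872709}{1418903} = - \frac{19708925156525931691}{8696672478090272}$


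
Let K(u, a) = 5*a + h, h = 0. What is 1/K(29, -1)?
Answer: -⅕ ≈ -0.20000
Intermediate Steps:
K(u, a) = 5*a (K(u, a) = 5*a + 0 = 5*a)
1/K(29, -1) = 1/(5*(-1)) = 1/(-5) = -⅕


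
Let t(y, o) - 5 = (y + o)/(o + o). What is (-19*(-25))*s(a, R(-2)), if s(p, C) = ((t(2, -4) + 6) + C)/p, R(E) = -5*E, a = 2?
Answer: 40375/8 ≈ 5046.9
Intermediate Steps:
t(y, o) = 5 + (o + y)/(2*o) (t(y, o) = 5 + (y + o)/(o + o) = 5 + (o + y)/((2*o)) = 5 + (o + y)*(1/(2*o)) = 5 + (o + y)/(2*o))
s(p, C) = (45/4 + C)/p (s(p, C) = (((½)*(2 + 11*(-4))/(-4) + 6) + C)/p = (((½)*(-¼)*(2 - 44) + 6) + C)/p = (((½)*(-¼)*(-42) + 6) + C)/p = ((21/4 + 6) + C)/p = (45/4 + C)/p)
(-19*(-25))*s(a, R(-2)) = (-19*(-25))*((45/4 - 5*(-2))/2) = 475*((45/4 + 10)/2) = 475*((½)*(85/4)) = 475*(85/8) = 40375/8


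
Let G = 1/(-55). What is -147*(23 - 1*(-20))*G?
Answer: 6321/55 ≈ 114.93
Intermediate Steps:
G = -1/55 ≈ -0.018182
-147*(23 - 1*(-20))*G = -147*(23 - 1*(-20))*(-1)/55 = -147*(23 + 20)*(-1)/55 = -6321*(-1)/55 = -147*(-43/55) = 6321/55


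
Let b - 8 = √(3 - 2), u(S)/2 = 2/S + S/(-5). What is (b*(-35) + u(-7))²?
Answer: 119836809/1225 ≈ 97826.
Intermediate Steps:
u(S) = 4/S - 2*S/5 (u(S) = 2*(2/S + S/(-5)) = 2*(2/S + S*(-⅕)) = 2*(2/S - S/5) = 4/S - 2*S/5)
b = 9 (b = 8 + √(3 - 2) = 8 + √1 = 8 + 1 = 9)
(b*(-35) + u(-7))² = (9*(-35) + (4/(-7) - ⅖*(-7)))² = (-315 + (4*(-⅐) + 14/5))² = (-315 + (-4/7 + 14/5))² = (-315 + 78/35)² = (-10947/35)² = 119836809/1225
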